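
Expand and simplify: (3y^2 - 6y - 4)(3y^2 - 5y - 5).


Distribute each term of the first polynomial:
  (3y^2)(3y^2 - 5y - 5) = 9y^4 - 15y^3 - 15y^2
  (-6y)(3y^2 - 5y - 5) = -18y^3 + 30y^2 + 30y
  (-4)(3y^2 - 5y - 5) = -12y^2 + 20y + 20
Sum: 9y^4 - 33y^3 + 3y^2 + 50y + 20


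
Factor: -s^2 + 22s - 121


Roots satisfy r1 + r2 = -b/a = 22 and r1*r2 = c/a = 121.
So r1 = 11, r2 = 11.
-s^2 + 22s - 121 = -(s - r1)(s - r2) = -(s - 11)(s - 11)


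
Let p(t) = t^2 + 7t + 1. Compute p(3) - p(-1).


p(3) = 31
p(-1) = -5
p(3) - p(-1) = 31 + 5 = 36


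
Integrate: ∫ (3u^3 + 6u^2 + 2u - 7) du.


Reverse power rule on each term:
  ∫ 3u^3 du = (3/4)u^4
  ∫ 6u^2 du = 2u^3
  ∫ 2u du = u^2
  ∫ -7 du = -7u
F(u) = (3/4)u^4 + 2u^3 + u^2 - 7u + C


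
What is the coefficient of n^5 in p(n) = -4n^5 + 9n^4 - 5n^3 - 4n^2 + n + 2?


Read off the coefficient of n^5: -4


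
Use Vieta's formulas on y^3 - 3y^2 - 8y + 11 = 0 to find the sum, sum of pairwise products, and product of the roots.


Monic cubic y^3+by^2+cy+d=0: sum=-b, pairwise sum=c, product=-d.
b=-3, c=-8, d=11
r1+r2+r3 = 3
r1r2+r1r3+r2r3 = -8
r1r2r3 = -11


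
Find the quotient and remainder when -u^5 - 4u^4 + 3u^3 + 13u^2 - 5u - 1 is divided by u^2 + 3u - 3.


(-u^5 - 4u^4 + 3u^3 + 13u^2 - 5u - 1) / (u^2 + 3u - 3)
Step 1: -u^3 * (u^2 + 3u - 3) = -u^5 - 3u^4 + 3u^3; subtract.
Step 2: -u^2 * (u^2 + 3u - 3) = -u^4 - 3u^3 + 3u^2; subtract.
Step 3: 3u * (u^2 + 3u - 3) = 3u^3 + 9u^2 - 9u; subtract.
Step 4: 1 * (u^2 + 3u - 3) = u^2 + 3u - 3; subtract.
Quotient: -u^3 - u^2 + 3u + 1, Remainder: u + 2


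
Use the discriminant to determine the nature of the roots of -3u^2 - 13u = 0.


D = b^2 - 4ac = (-13)^2 - 4(-3)(0) = 169 = 169
Since D > 0: two distinct rational roots


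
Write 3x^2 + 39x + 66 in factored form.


Roots satisfy r1 + r2 = -b/a = -13 and r1*r2 = c/a = 22.
So r1 = -2, r2 = -11.
3x^2 + 39x + 66 = 3(x - r1)(x - r2) = 3(x + 2)(x + 11)


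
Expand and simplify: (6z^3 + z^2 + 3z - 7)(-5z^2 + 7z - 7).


Distribute each term of the first polynomial:
  (6z^3)(-5z^2 + 7z - 7) = -30z^5 + 42z^4 - 42z^3
  (z^2)(-5z^2 + 7z - 7) = -5z^4 + 7z^3 - 7z^2
  (3z)(-5z^2 + 7z - 7) = -15z^3 + 21z^2 - 21z
  (-7)(-5z^2 + 7z - 7) = 35z^2 - 49z + 49
Sum: -30z^5 + 37z^4 - 50z^3 + 49z^2 - 70z + 49


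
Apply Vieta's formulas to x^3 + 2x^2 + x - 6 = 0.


Monic cubic x^3+bx^2+cx+d=0: sum=-b, pairwise sum=c, product=-d.
b=2, c=1, d=-6
r1+r2+r3 = -2
r1r2+r1r3+r2r3 = 1
r1r2r3 = 6


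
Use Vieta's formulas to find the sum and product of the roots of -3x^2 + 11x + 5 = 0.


For ax^2+bx+c=0: sum = -b/a, product = c/a.
a=-3, b=11, c=5
Sum = -(11)/-3 = 11/3
Product = (5)/-3 = -5/3


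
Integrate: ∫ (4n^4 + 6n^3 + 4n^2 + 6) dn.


Reverse power rule on each term:
  ∫ 4n^4 dn = (4/5)n^5
  ∫ 6n^3 dn = (3/2)n^4
  ∫ 4n^2 dn = (4/3)n^3
  ∫ 6 dn = 6n
F(n) = (4/5)n^5 + (3/2)n^4 + (4/3)n^3 + 6n + C


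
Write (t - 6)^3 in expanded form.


Expand (t - 6)^3 by repeated multiplication:
  (t - 6)^2 = t^2 - 12t + 36
= t^3 - 18t^2 + 108t - 216


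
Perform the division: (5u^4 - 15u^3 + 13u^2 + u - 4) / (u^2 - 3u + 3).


(5u^4 - 15u^3 + 13u^2 + u - 4) / (u^2 - 3u + 3)
Step 1: 5u^2 * (u^2 - 3u + 3) = 5u^4 - 15u^3 + 15u^2; subtract.
Step 2: 0 * (u^2 - 3u + 3) = 0; subtract.
Step 3: -2 * (u^2 - 3u + 3) = -2u^2 + 6u - 6; subtract.
Quotient: 5u^2 - 2, Remainder: -5u + 2


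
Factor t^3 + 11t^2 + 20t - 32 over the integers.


Try integer roots (divisors of -32). t=-4: p(-4)=0.
Divide out (t + 4): quotient is t^2 + 7t - 8.
Factor the quadratic: (t - 1)(t + 8)
Result: (t + 4)(t - 1)(t + 8)


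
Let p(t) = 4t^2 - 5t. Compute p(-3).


Using direct substitution:
  4 * (-3)^2 = 36
  -5 * (-3)^1 = 15
  constant: 0
Sum = 36 + 15 + 0 = 51


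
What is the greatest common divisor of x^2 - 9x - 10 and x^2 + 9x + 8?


Factor each:
  x^2 - 9x - 10 = (x + 1)(x - 10)
  x^2 + 9x + 8 = (x + 1)(x + 8)
Common monic factor: x + 1


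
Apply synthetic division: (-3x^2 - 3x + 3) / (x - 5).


Synthetic division with c = 5. Coefficients: -3, -3, 3
Bring down -3.
  -3 * 5 = -15; -15 - 3 = -18
  -18 * 5 = -90; -90 + 3 = -87
Quotient: -3x - 18, Remainder: -87


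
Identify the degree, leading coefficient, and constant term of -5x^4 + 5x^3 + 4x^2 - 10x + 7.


Highest power of x is 4, with coefficient -5. Constant term is 7.
Degree = 4, leading coefficient = -5, constant term = 7


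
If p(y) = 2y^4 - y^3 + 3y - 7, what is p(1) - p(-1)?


p(1) = -3
p(-1) = -7
p(1) - p(-1) = -3 + 7 = 4


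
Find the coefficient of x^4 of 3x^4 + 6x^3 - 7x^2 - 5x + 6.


Read off the coefficient of x^4: 3


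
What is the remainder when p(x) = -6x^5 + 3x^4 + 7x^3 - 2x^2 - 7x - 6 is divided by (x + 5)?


By the Remainder Theorem, the remainder equals p(-5):
  -6*(-5)^5 = 18750
  3*(-5)^4 = 1875
  7*(-5)^3 = -875
  -2*(-5)^2 = -50
  -7*(-5)^1 = 35
  constant: -6
Sum: 18750 + 1875 - 875 - 50 + 35 - 6 = 19729


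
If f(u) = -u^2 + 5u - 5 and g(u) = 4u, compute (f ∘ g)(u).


Substitute g(u) into f:
f(g(u)) = -1*(4u)^2 + 5*(4u) + (-5)
(4u)^2 = 16u^2
Expand and combine: -16u^2 + 20u - 5


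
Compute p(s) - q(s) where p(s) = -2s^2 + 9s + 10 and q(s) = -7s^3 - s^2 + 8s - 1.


Distribute the minus sign:
  (-2s^2 + 9s + 10)
- (-7s^3 - s^2 + 8s - 1)
Negate second polynomial: 7s^3 + s^2 - 8s + 1
Add: 7s^3 - s^2 + s + 11


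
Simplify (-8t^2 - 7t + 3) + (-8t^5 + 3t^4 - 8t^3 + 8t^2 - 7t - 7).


Align terms by degree and add:
  -8t^2 - 7t + 3
  -8t^5 + 3t^4 - 8t^3 + 8t^2 - 7t - 7
= -8t^5 + 3t^4 - 8t^3 - 14t - 4


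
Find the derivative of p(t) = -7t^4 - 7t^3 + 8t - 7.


Apply the power rule term by term:
  d/dt(-7t^4) = -28t^3
  d/dt(-7t^3) = -21t^2
  d/dt(8t) = 8
  d/dt(-7) = 0
p'(t) = -28t^3 - 21t^2 + 8


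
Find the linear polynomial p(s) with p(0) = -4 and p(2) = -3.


p(s) = ms + b. Using p(0)=-4, p(2)=-3:
m = (-4 + 3)/(0 - 2) = -1/-2 = 1/2
b = -4 - m*(0) = -4 = -4
p(s) = (1/2)s - 4


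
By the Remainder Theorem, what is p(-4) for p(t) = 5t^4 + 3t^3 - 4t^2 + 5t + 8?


By the Remainder Theorem, the remainder equals p(-4):
  5*(-4)^4 = 1280
  3*(-4)^3 = -192
  -4*(-4)^2 = -64
  5*(-4)^1 = -20
  constant: 8
Sum: 1280 - 192 - 64 - 20 + 8 = 1012


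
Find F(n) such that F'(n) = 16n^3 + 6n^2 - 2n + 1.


Reverse power rule on each term:
  ∫ 16n^3 dn = 4n^4
  ∫ 6n^2 dn = 2n^3
  ∫ -2n dn = -n^2
  ∫ 1 dn = n
F(n) = 4n^4 + 2n^3 - n^2 + n + C


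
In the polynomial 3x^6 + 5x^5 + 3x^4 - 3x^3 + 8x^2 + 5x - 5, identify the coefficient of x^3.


Read off the coefficient of x^3: -3


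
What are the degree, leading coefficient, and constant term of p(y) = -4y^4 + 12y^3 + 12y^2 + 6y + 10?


Highest power of y is 4, with coefficient -4. Constant term is 10.
Degree = 4, leading coefficient = -4, constant term = 10


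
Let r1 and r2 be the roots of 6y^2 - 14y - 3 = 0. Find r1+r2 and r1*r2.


For ay^2+by+c=0: sum = -b/a, product = c/a.
a=6, b=-14, c=-3
Sum = -(-14)/6 = 7/3
Product = (-3)/6 = -1/2


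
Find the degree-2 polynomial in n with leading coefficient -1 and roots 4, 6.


p(n) = -(n - 4)(n - 6)
Expand: -n^2 + 10n - 24


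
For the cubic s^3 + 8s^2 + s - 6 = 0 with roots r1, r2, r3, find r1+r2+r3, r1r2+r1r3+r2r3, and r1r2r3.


Monic cubic s^3+bs^2+cs+d=0: sum=-b, pairwise sum=c, product=-d.
b=8, c=1, d=-6
r1+r2+r3 = -8
r1r2+r1r3+r2r3 = 1
r1r2r3 = 6


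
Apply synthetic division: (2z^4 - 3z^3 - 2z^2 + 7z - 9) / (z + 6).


Synthetic division with c = -6. Coefficients: 2, -3, -2, 7, -9
Bring down 2.
  2 * -6 = -12; -12 - 3 = -15
  -15 * -6 = 90; 90 - 2 = 88
  88 * -6 = -528; -528 + 7 = -521
  -521 * -6 = 3126; 3126 - 9 = 3117
Quotient: 2z^3 - 15z^2 + 88z - 521, Remainder: 3117


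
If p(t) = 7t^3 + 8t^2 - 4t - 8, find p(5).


Using direct substitution:
  7 * (5)^3 = 875
  8 * (5)^2 = 200
  -4 * (5)^1 = -20
  constant: -8
Sum = 875 + 200 - 20 - 8 = 1047


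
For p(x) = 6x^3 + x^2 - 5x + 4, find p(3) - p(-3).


p(3) = 160
p(-3) = -134
p(3) - p(-3) = 160 + 134 = 294


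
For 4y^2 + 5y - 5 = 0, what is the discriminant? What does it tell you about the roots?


D = b^2 - 4ac = (5)^2 - 4(4)(-5) = 25 + 80 = 105
Since D > 0: two distinct irrational roots


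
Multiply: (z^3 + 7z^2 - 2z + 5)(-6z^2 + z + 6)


Distribute each term of the first polynomial:
  (z^3)(-6z^2 + z + 6) = -6z^5 + z^4 + 6z^3
  (7z^2)(-6z^2 + z + 6) = -42z^4 + 7z^3 + 42z^2
  (-2z)(-6z^2 + z + 6) = 12z^3 - 2z^2 - 12z
  (5)(-6z^2 + z + 6) = -30z^2 + 5z + 30
Sum: -6z^5 - 41z^4 + 25z^3 + 10z^2 - 7z + 30


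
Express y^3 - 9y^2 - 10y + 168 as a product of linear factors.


Try integer roots (divisors of 168). y=7: p(7)=0.
Divide out (y - 7): quotient is y^2 - 2y - 24.
Factor the quadratic: (y + 4)(y - 6)
Result: (y - 7)(y + 4)(y - 6)


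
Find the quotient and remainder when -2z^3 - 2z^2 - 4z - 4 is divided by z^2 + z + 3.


(-2z^3 - 2z^2 - 4z - 4) / (z^2 + z + 3)
Step 1: -2z * (z^2 + z + 3) = -2z^3 - 2z^2 - 6z; subtract.
Step 2: 0 * (z^2 + z + 3) = 0; subtract.
Quotient: -2z, Remainder: 2z - 4


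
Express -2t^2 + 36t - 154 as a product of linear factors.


Roots satisfy r1 + r2 = -b/a = 18 and r1*r2 = c/a = 77.
So r1 = 11, r2 = 7.
-2t^2 + 36t - 154 = -2(t - r1)(t - r2) = -2(t - 11)(t - 7)


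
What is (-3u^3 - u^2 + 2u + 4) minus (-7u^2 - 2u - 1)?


Distribute the minus sign:
  (-3u^3 - u^2 + 2u + 4)
- (-7u^2 - 2u - 1)
Negate second polynomial: 7u^2 + 2u + 1
Add: -3u^3 + 6u^2 + 4u + 5


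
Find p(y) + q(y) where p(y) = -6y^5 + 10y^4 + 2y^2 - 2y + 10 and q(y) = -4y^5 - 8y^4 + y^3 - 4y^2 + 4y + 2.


Align terms by degree and add:
  -6y^5 + 10y^4 + 2y^2 - 2y + 10
  -4y^5 - 8y^4 + y^3 - 4y^2 + 4y + 2
= -10y^5 + 2y^4 + y^3 - 2y^2 + 2y + 12


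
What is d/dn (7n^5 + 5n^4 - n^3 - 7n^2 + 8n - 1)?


Apply the power rule term by term:
  d/dn(7n^5) = 35n^4
  d/dn(5n^4) = 20n^3
  d/dn(-n^3) = -3n^2
  d/dn(-7n^2) = -14n
  d/dn(8n) = 8
  d/dn(-1) = 0
p'(n) = 35n^4 + 20n^3 - 3n^2 - 14n + 8


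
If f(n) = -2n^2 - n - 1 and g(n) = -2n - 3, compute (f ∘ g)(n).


Substitute g(n) into f:
f(g(n)) = -2*(-2n - 3)^2 + (-1)*(-2n - 3) + (-1)
(-2n - 3)^2 = 4n^2 + 12n + 9
Expand and combine: -8n^2 - 22n - 16


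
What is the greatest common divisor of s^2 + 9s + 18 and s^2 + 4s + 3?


Factor each:
  s^2 + 9s + 18 = (s + 3)(s + 6)
  s^2 + 4s + 3 = (s + 3)(s + 1)
Common monic factor: s + 3


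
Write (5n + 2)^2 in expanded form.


Expand (5n + 2)^2 by repeated multiplication:
= 25n^2 + 20n + 4


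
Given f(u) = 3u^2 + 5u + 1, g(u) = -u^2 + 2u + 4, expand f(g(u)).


Substitute g(u) into f:
f(g(u)) = 3*(-u^2 + 2u + 4)^2 + 5*(-u^2 + 2u + 4) + 1
(-u^2 + 2u + 4)^2 = u^4 - 4u^3 - 4u^2 + 16u + 16
Expand and combine: 3u^4 - 12u^3 - 17u^2 + 58u + 69


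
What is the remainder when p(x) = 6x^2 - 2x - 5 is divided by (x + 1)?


By the Remainder Theorem, the remainder equals p(-1):
  6*(-1)^2 = 6
  -2*(-1)^1 = 2
  constant: -5
Sum: 6 + 2 - 5 = 3


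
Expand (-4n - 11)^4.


Expand (-4n - 11)^4 by repeated multiplication:
  (-4n - 11)^2 = 16n^2 + 88n + 121
  (-4n - 11)^3 = -64n^3 - 528n^2 - 1452n - 1331
= 256n^4 + 2816n^3 + 11616n^2 + 21296n + 14641


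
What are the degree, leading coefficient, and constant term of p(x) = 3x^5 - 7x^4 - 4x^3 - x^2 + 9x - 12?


Highest power of x is 5, with coefficient 3. Constant term is -12.
Degree = 5, leading coefficient = 3, constant term = -12


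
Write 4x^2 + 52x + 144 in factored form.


Roots satisfy r1 + r2 = -b/a = -13 and r1*r2 = c/a = 36.
So r1 = -4, r2 = -9.
4x^2 + 52x + 144 = 4(x - r1)(x - r2) = 4(x + 4)(x + 9)


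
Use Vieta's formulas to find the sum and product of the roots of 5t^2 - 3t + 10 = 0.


For at^2+bt+c=0: sum = -b/a, product = c/a.
a=5, b=-3, c=10
Sum = -(-3)/5 = 3/5
Product = (10)/5 = 2


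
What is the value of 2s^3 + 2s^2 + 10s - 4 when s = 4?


Using direct substitution:
  2 * (4)^3 = 128
  2 * (4)^2 = 32
  10 * (4)^1 = 40
  constant: -4
Sum = 128 + 32 + 40 - 4 = 196


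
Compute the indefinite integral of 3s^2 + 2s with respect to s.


Reverse power rule on each term:
  ∫ 3s^2 ds = s^3
  ∫ 2s ds = s^2
F(s) = s^3 + s^2 + C


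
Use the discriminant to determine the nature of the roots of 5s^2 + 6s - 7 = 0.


D = b^2 - 4ac = (6)^2 - 4(5)(-7) = 36 + 140 = 176
Since D > 0: two distinct irrational roots


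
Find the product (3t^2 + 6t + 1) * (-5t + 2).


Distribute each term of the first polynomial:
  (3t^2)(-5t + 2) = -15t^3 + 6t^2
  (6t)(-5t + 2) = -30t^2 + 12t
  (1)(-5t + 2) = -5t + 2
Sum: -15t^3 - 24t^2 + 7t + 2


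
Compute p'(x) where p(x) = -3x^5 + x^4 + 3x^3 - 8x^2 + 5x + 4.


Apply the power rule term by term:
  d/dx(-3x^5) = -15x^4
  d/dx(x^4) = 4x^3
  d/dx(3x^3) = 9x^2
  d/dx(-8x^2) = -16x
  d/dx(5x) = 5
  d/dx(4) = 0
p'(x) = -15x^4 + 4x^3 + 9x^2 - 16x + 5


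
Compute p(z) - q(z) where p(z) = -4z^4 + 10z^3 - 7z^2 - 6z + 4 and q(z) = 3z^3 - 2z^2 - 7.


Distribute the minus sign:
  (-4z^4 + 10z^3 - 7z^2 - 6z + 4)
- (3z^3 - 2z^2 - 7)
Negate second polynomial: -3z^3 + 2z^2 + 7
Add: -4z^4 + 7z^3 - 5z^2 - 6z + 11


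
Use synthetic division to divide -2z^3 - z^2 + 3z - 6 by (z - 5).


Synthetic division with c = 5. Coefficients: -2, -1, 3, -6
Bring down -2.
  -2 * 5 = -10; -10 - 1 = -11
  -11 * 5 = -55; -55 + 3 = -52
  -52 * 5 = -260; -260 - 6 = -266
Quotient: -2z^2 - 11z - 52, Remainder: -266


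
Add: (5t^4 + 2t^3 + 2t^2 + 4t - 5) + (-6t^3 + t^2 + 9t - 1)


Align terms by degree and add:
  5t^4 + 2t^3 + 2t^2 + 4t - 5
  -6t^3 + t^2 + 9t - 1
= 5t^4 - 4t^3 + 3t^2 + 13t - 6


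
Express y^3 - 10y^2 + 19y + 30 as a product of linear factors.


Try integer roots (divisors of 30). y=5: p(5)=0.
Divide out (y - 5): quotient is y^2 - 5y - 6.
Factor the quadratic: (y - 6)(y + 1)
Result: (y - 5)(y - 6)(y + 1)


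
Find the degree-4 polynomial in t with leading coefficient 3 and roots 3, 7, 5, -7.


p(t) = 3(t - 3)(t - 7)(t - 5)(t + 7)
Expand: 3t^4 - 24t^3 - 102t^2 + 1176t - 2205


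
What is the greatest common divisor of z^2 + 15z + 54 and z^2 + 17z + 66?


Factor each:
  z^2 + 15z + 54 = (z + 6)(z + 9)
  z^2 + 17z + 66 = (z + 6)(z + 11)
Common monic factor: z + 6


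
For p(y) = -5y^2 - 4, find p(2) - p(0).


p(2) = -24
p(0) = -4
p(2) - p(0) = -24 + 4 = -20


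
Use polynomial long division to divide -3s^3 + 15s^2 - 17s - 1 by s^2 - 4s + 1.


(-3s^3 + 15s^2 - 17s - 1) / (s^2 - 4s + 1)
Step 1: -3s * (s^2 - 4s + 1) = -3s^3 + 12s^2 - 3s; subtract.
Step 2: 3 * (s^2 - 4s + 1) = 3s^2 - 12s + 3; subtract.
Quotient: -3s + 3, Remainder: -2s - 4


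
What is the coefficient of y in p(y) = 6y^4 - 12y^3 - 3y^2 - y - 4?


Read off the coefficient of y: -1


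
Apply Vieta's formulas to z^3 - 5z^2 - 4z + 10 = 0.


Monic cubic z^3+bz^2+cz+d=0: sum=-b, pairwise sum=c, product=-d.
b=-5, c=-4, d=10
r1+r2+r3 = 5
r1r2+r1r3+r2r3 = -4
r1r2r3 = -10


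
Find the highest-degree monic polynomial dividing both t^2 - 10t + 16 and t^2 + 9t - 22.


Factor each:
  t^2 - 10t + 16 = (t - 2)(t - 8)
  t^2 + 9t - 22 = (t - 2)(t + 11)
Common monic factor: t - 2


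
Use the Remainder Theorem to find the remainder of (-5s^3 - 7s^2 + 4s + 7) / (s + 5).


By the Remainder Theorem, the remainder equals p(-5):
  -5*(-5)^3 = 625
  -7*(-5)^2 = -175
  4*(-5)^1 = -20
  constant: 7
Sum: 625 - 175 - 20 + 7 = 437


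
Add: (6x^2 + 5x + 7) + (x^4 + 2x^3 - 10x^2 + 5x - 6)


Align terms by degree and add:
  6x^2 + 5x + 7
+ x^4 + 2x^3 - 10x^2 + 5x - 6
= x^4 + 2x^3 - 4x^2 + 10x + 1


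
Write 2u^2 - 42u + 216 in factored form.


Roots satisfy r1 + r2 = -b/a = 21 and r1*r2 = c/a = 108.
So r1 = 9, r2 = 12.
2u^2 - 42u + 216 = 2(u - r1)(u - r2) = 2(u - 9)(u - 12)


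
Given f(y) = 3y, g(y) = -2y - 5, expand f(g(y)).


Substitute g(y) into f:
f(g(y)) = 3*(-2y - 5)
Expand and combine: -6y - 15


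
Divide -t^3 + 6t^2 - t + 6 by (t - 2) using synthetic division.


Synthetic division with c = 2. Coefficients: -1, 6, -1, 6
Bring down -1.
  -1 * 2 = -2; -2 + 6 = 4
  4 * 2 = 8; 8 - 1 = 7
  7 * 2 = 14; 14 + 6 = 20
Quotient: -t^2 + 4t + 7, Remainder: 20


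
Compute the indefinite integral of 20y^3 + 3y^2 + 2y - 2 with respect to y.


Reverse power rule on each term:
  ∫ 20y^3 dy = 5y^4
  ∫ 3y^2 dy = y^3
  ∫ 2y dy = y^2
  ∫ -2 dy = -2y
F(y) = 5y^4 + y^3 + y^2 - 2y + C


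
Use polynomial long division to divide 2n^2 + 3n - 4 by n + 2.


(2n^2 + 3n - 4) / (n + 2)
Step 1: 2n * (n + 2) = 2n^2 + 4n; subtract.
Step 2: -1 * (n + 2) = -n - 2; subtract.
Quotient: 2n - 1, Remainder: -2


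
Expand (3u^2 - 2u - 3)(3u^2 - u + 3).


Distribute each term of the first polynomial:
  (3u^2)(3u^2 - u + 3) = 9u^4 - 3u^3 + 9u^2
  (-2u)(3u^2 - u + 3) = -6u^3 + 2u^2 - 6u
  (-3)(3u^2 - u + 3) = -9u^2 + 3u - 9
Sum: 9u^4 - 9u^3 + 2u^2 - 3u - 9


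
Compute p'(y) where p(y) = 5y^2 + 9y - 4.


Apply the power rule term by term:
  d/dy(5y^2) = 10y
  d/dy(9y) = 9
  d/dy(-4) = 0
p'(y) = 10y + 9


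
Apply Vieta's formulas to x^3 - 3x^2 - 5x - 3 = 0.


Monic cubic x^3+bx^2+cx+d=0: sum=-b, pairwise sum=c, product=-d.
b=-3, c=-5, d=-3
r1+r2+r3 = 3
r1r2+r1r3+r2r3 = -5
r1r2r3 = 3


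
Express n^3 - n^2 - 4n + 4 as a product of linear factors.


Try integer roots (divisors of 4). n=-2: p(-2)=0.
Divide out (n + 2): quotient is n^2 - 3n + 2.
Factor the quadratic: (n - 1)(n - 2)
Result: (n + 2)(n - 1)(n - 2)


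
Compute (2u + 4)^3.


Expand (2u + 4)^3 by repeated multiplication:
  (2u + 4)^2 = 4u^2 + 16u + 16
= 8u^3 + 48u^2 + 96u + 64


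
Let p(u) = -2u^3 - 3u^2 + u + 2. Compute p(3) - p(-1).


p(3) = -76
p(-1) = 0
p(3) - p(-1) = -76 = -76


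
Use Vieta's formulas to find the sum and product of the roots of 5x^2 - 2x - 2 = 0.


For ax^2+bx+c=0: sum = -b/a, product = c/a.
a=5, b=-2, c=-2
Sum = -(-2)/5 = 2/5
Product = (-2)/5 = -2/5


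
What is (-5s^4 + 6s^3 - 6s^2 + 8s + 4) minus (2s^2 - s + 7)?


Distribute the minus sign:
  (-5s^4 + 6s^3 - 6s^2 + 8s + 4)
- (2s^2 - s + 7)
Negate second polynomial: -2s^2 + s - 7
Add: -5s^4 + 6s^3 - 8s^2 + 9s - 3


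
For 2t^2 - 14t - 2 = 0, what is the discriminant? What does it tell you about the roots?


D = b^2 - 4ac = (-14)^2 - 4(2)(-2) = 196 + 16 = 212
Since D > 0: two distinct irrational roots


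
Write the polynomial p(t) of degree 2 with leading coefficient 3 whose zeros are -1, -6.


p(t) = 3(t + 1)(t + 6)
Expand: 3t^2 + 21t + 18


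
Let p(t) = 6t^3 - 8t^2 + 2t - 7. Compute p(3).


Using direct substitution:
  6 * (3)^3 = 162
  -8 * (3)^2 = -72
  2 * (3)^1 = 6
  constant: -7
Sum = 162 - 72 + 6 - 7 = 89


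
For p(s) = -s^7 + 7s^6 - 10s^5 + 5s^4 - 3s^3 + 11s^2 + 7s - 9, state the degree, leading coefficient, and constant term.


Highest power of s is 7, with coefficient -1. Constant term is -9.
Degree = 7, leading coefficient = -1, constant term = -9


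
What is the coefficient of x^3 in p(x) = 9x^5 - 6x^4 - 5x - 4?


Read off the coefficient of x^3: 0


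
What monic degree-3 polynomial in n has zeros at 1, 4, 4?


p(n) = (n - 1)(n - 4)(n - 4)
Expand: n^3 - 9n^2 + 24n - 16


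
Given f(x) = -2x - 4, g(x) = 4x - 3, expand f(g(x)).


Substitute g(x) into f:
f(g(x)) = -2*(4x - 3) + (-4)
Expand and combine: -8x + 2


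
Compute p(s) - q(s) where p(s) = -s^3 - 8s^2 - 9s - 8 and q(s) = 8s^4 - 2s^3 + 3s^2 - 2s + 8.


Distribute the minus sign:
  (-s^3 - 8s^2 - 9s - 8)
- (8s^4 - 2s^3 + 3s^2 - 2s + 8)
Negate second polynomial: -8s^4 + 2s^3 - 3s^2 + 2s - 8
Add: -8s^4 + s^3 - 11s^2 - 7s - 16


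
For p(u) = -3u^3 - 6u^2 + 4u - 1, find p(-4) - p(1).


p(-4) = 79
p(1) = -6
p(-4) - p(1) = 79 + 6 = 85


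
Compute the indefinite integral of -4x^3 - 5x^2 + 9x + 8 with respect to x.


Reverse power rule on each term:
  ∫ -4x^3 dx = -x^4
  ∫ -5x^2 dx = -(5/3)x^3
  ∫ 9x dx = (9/2)x^2
  ∫ 8 dx = 8x
F(x) = -x^4 - (5/3)x^3 + (9/2)x^2 + 8x + C


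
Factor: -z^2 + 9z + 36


Roots satisfy r1 + r2 = -b/a = 9 and r1*r2 = c/a = -36.
So r1 = 12, r2 = -3.
-z^2 + 9z + 36 = -(z - r1)(z - r2) = -(z - 12)(z + 3)


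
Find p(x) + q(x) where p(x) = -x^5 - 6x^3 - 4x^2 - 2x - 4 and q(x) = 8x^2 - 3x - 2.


Align terms by degree and add:
  -x^5 - 6x^3 - 4x^2 - 2x - 4
+ 8x^2 - 3x - 2
= -x^5 - 6x^3 + 4x^2 - 5x - 6


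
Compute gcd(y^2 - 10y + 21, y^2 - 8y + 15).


Factor each:
  y^2 - 10y + 21 = (y - 3)(y - 7)
  y^2 - 8y + 15 = (y - 3)(y - 5)
Common monic factor: y - 3


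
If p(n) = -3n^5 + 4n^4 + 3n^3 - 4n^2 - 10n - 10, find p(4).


Using direct substitution:
  -3 * (4)^5 = -3072
  4 * (4)^4 = 1024
  3 * (4)^3 = 192
  -4 * (4)^2 = -64
  -10 * (4)^1 = -40
  constant: -10
Sum = -3072 + 1024 + 192 - 64 - 40 - 10 = -1970


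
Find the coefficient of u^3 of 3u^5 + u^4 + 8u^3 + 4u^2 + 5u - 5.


Read off the coefficient of u^3: 8


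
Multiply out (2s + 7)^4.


Expand (2s + 7)^4 by repeated multiplication:
  (2s + 7)^2 = 4s^2 + 28s + 49
  (2s + 7)^3 = 8s^3 + 84s^2 + 294s + 343
= 16s^4 + 224s^3 + 1176s^2 + 2744s + 2401


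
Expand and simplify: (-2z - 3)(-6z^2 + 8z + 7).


Distribute each term of the first polynomial:
  (-2z)(-6z^2 + 8z + 7) = 12z^3 - 16z^2 - 14z
  (-3)(-6z^2 + 8z + 7) = 18z^2 - 24z - 21
Sum: 12z^3 + 2z^2 - 38z - 21


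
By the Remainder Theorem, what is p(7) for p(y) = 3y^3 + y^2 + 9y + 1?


By the Remainder Theorem, the remainder equals p(7):
  3*(7)^3 = 1029
  1*(7)^2 = 49
  9*(7)^1 = 63
  constant: 1
Sum: 1029 + 49 + 63 + 1 = 1142


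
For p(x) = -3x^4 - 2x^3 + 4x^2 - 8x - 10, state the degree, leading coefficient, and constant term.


Highest power of x is 4, with coefficient -3. Constant term is -10.
Degree = 4, leading coefficient = -3, constant term = -10


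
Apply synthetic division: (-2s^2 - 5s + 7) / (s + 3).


Synthetic division with c = -3. Coefficients: -2, -5, 7
Bring down -2.
  -2 * -3 = 6; 6 - 5 = 1
  1 * -3 = -3; -3 + 7 = 4
Quotient: -2s + 1, Remainder: 4


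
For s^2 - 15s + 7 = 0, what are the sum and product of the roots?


For as^2+bs+c=0: sum = -b/a, product = c/a.
a=1, b=-15, c=7
Sum = -(-15)/1 = 15
Product = (7)/1 = 7


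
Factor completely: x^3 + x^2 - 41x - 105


Try integer roots (divisors of -105). x=-3: p(-3)=0.
Divide out (x + 3): quotient is x^2 - 2x - 35.
Factor the quadratic: (x + 5)(x - 7)
Result: (x + 3)(x + 5)(x - 7)


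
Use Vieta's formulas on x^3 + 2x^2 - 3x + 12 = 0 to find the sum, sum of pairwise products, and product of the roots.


Monic cubic x^3+bx^2+cx+d=0: sum=-b, pairwise sum=c, product=-d.
b=2, c=-3, d=12
r1+r2+r3 = -2
r1r2+r1r3+r2r3 = -3
r1r2r3 = -12


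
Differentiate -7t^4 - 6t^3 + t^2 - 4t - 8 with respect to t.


Apply the power rule term by term:
  d/dt(-7t^4) = -28t^3
  d/dt(-6t^3) = -18t^2
  d/dt(t^2) = 2t
  d/dt(-4t) = -4
  d/dt(-8) = 0
p'(t) = -28t^3 - 18t^2 + 2t - 4


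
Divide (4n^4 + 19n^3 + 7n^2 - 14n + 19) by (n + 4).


(4n^4 + 19n^3 + 7n^2 - 14n + 19) / (n + 4)
Step 1: 4n^3 * (n + 4) = 4n^4 + 16n^3; subtract.
Step 2: 3n^2 * (n + 4) = 3n^3 + 12n^2; subtract.
Step 3: -5n * (n + 4) = -5n^2 - 20n; subtract.
Step 4: 6 * (n + 4) = 6n + 24; subtract.
Quotient: 4n^3 + 3n^2 - 5n + 6, Remainder: -5


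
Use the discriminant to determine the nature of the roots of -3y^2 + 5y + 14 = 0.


D = b^2 - 4ac = (5)^2 - 4(-3)(14) = 25 + 168 = 193
Since D > 0: two distinct irrational roots


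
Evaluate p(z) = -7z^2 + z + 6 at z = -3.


Using direct substitution:
  -7 * (-3)^2 = -63
  1 * (-3)^1 = -3
  constant: 6
Sum = -63 - 3 + 6 = -60


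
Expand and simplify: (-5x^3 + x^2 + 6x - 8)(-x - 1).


Distribute each term of the first polynomial:
  (-5x^3)(-x - 1) = 5x^4 + 5x^3
  (x^2)(-x - 1) = -x^3 - x^2
  (6x)(-x - 1) = -6x^2 - 6x
  (-8)(-x - 1) = 8x + 8
Sum: 5x^4 + 4x^3 - 7x^2 + 2x + 8


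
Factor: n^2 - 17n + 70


Roots satisfy r1 + r2 = -b/a = 17 and r1*r2 = c/a = 70.
So r1 = 10, r2 = 7.
n^2 - 17n + 70 = (n - r1)(n - r2) = (n - 10)(n - 7)


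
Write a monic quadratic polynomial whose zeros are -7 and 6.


p(x) = (x + 7)(x - 6)
Expand: x^2 + x - 42


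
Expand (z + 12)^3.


Expand (z + 12)^3 by repeated multiplication:
  (z + 12)^2 = z^2 + 24z + 144
= z^3 + 36z^2 + 432z + 1728


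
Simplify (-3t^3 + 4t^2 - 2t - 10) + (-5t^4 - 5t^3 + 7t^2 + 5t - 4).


Align terms by degree and add:
  -3t^3 + 4t^2 - 2t - 10
  -5t^4 - 5t^3 + 7t^2 + 5t - 4
= -5t^4 - 8t^3 + 11t^2 + 3t - 14


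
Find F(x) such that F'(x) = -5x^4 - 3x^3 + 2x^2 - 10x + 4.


Reverse power rule on each term:
  ∫ -5x^4 dx = -x^5
  ∫ -3x^3 dx = -(3/4)x^4
  ∫ 2x^2 dx = (2/3)x^3
  ∫ -10x dx = -5x^2
  ∫ 4 dx = 4x
F(x) = -x^5 - (3/4)x^4 + (2/3)x^3 - 5x^2 + 4x + C


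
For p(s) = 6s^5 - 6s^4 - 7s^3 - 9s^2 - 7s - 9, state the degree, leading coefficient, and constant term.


Highest power of s is 5, with coefficient 6. Constant term is -9.
Degree = 5, leading coefficient = 6, constant term = -9


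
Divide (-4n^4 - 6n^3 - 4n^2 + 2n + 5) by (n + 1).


(-4n^4 - 6n^3 - 4n^2 + 2n + 5) / (n + 1)
Step 1: -4n^3 * (n + 1) = -4n^4 - 4n^3; subtract.
Step 2: -2n^2 * (n + 1) = -2n^3 - 2n^2; subtract.
Step 3: -2n * (n + 1) = -2n^2 - 2n; subtract.
Step 4: 4 * (n + 1) = 4n + 4; subtract.
Quotient: -4n^3 - 2n^2 - 2n + 4, Remainder: 1


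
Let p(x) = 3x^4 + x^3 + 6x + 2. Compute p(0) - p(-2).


p(0) = 2
p(-2) = 30
p(0) - p(-2) = 2 - 30 = -28


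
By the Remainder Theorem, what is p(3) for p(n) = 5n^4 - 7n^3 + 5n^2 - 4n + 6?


By the Remainder Theorem, the remainder equals p(3):
  5*(3)^4 = 405
  -7*(3)^3 = -189
  5*(3)^2 = 45
  -4*(3)^1 = -12
  constant: 6
Sum: 405 - 189 + 45 - 12 + 6 = 255


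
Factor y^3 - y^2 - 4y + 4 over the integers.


Try integer roots (divisors of 4). y=-2: p(-2)=0.
Divide out (y + 2): quotient is y^2 - 3y + 2.
Factor the quadratic: (y - 2)(y - 1)
Result: (y + 2)(y - 2)(y - 1)


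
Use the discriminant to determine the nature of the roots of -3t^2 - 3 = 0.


D = b^2 - 4ac = (0)^2 - 4(-3)(-3) = 0 - 36 = -36
Since D < 0: two complex conjugate roots (no real roots)


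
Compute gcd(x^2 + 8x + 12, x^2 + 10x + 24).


Factor each:
  x^2 + 8x + 12 = (x + 6)(x + 2)
  x^2 + 10x + 24 = (x + 6)(x + 4)
Common monic factor: x + 6


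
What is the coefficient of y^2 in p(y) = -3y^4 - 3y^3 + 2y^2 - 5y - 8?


Read off the coefficient of y^2: 2


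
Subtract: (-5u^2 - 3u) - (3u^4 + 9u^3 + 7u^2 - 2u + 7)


Distribute the minus sign:
  (-5u^2 - 3u)
- (3u^4 + 9u^3 + 7u^2 - 2u + 7)
Negate second polynomial: -3u^4 - 9u^3 - 7u^2 + 2u - 7
Add: -3u^4 - 9u^3 - 12u^2 - u - 7


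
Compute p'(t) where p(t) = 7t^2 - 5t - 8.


Apply the power rule term by term:
  d/dt(7t^2) = 14t
  d/dt(-5t) = -5
  d/dt(-8) = 0
p'(t) = 14t - 5


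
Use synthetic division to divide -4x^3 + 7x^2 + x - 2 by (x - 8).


Synthetic division with c = 8. Coefficients: -4, 7, 1, -2
Bring down -4.
  -4 * 8 = -32; -32 + 7 = -25
  -25 * 8 = -200; -200 + 1 = -199
  -199 * 8 = -1592; -1592 - 2 = -1594
Quotient: -4x^2 - 25x - 199, Remainder: -1594


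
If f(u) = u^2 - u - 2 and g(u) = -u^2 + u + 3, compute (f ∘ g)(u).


Substitute g(u) into f:
f(g(u)) = 1*(-u^2 + u + 3)^2 + (-1)*(-u^2 + u + 3) + (-2)
(-u^2 + u + 3)^2 = u^4 - 2u^3 - 5u^2 + 6u + 9
Expand and combine: u^4 - 2u^3 - 4u^2 + 5u + 4


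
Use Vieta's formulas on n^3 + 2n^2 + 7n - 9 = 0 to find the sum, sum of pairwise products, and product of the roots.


Monic cubic n^3+bn^2+cn+d=0: sum=-b, pairwise sum=c, product=-d.
b=2, c=7, d=-9
r1+r2+r3 = -2
r1r2+r1r3+r2r3 = 7
r1r2r3 = 9


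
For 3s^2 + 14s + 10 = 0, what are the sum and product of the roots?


For as^2+bs+c=0: sum = -b/a, product = c/a.
a=3, b=14, c=10
Sum = -(14)/3 = -14/3
Product = (10)/3 = 10/3


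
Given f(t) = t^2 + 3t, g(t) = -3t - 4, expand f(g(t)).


Substitute g(t) into f:
f(g(t)) = 1*(-3t - 4)^2 + 3*(-3t - 4)
(-3t - 4)^2 = 9t^2 + 24t + 16
Expand and combine: 9t^2 + 15t + 4


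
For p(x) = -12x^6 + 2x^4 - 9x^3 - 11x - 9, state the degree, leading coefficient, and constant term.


Highest power of x is 6, with coefficient -12. Constant term is -9.
Degree = 6, leading coefficient = -12, constant term = -9


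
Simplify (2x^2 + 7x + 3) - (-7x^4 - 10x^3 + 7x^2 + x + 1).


Distribute the minus sign:
  (2x^2 + 7x + 3)
- (-7x^4 - 10x^3 + 7x^2 + x + 1)
Negate second polynomial: 7x^4 + 10x^3 - 7x^2 - x - 1
Add: 7x^4 + 10x^3 - 5x^2 + 6x + 2


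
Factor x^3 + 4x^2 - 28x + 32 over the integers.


Try integer roots (divisors of 32). x=2: p(2)=0.
Divide out (x - 2): quotient is x^2 + 6x - 16.
Factor the quadratic: (x - 2)(x + 8)
Result: (x - 2)(x - 2)(x + 8)


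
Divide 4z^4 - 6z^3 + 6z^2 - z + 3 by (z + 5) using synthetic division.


Synthetic division with c = -5. Coefficients: 4, -6, 6, -1, 3
Bring down 4.
  4 * -5 = -20; -20 - 6 = -26
  -26 * -5 = 130; 130 + 6 = 136
  136 * -5 = -680; -680 - 1 = -681
  -681 * -5 = 3405; 3405 + 3 = 3408
Quotient: 4z^3 - 26z^2 + 136z - 681, Remainder: 3408


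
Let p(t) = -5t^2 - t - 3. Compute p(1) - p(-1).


p(1) = -9
p(-1) = -7
p(1) - p(-1) = -9 + 7 = -2


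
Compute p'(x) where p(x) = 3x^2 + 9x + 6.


Apply the power rule term by term:
  d/dx(3x^2) = 6x
  d/dx(9x) = 9
  d/dx(6) = 0
p'(x) = 6x + 9


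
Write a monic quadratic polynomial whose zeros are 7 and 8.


p(u) = (u - 7)(u - 8)
Expand: u^2 - 15u + 56


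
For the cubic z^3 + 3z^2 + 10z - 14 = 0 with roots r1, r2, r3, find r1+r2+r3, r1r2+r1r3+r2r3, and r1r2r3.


Monic cubic z^3+bz^2+cz+d=0: sum=-b, pairwise sum=c, product=-d.
b=3, c=10, d=-14
r1+r2+r3 = -3
r1r2+r1r3+r2r3 = 10
r1r2r3 = 14


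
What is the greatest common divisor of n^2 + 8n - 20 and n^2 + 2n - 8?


Factor each:
  n^2 + 8n - 20 = (n - 2)(n + 10)
  n^2 + 2n - 8 = (n - 2)(n + 4)
Common monic factor: n - 2


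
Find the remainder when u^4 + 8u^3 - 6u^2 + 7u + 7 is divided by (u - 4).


By the Remainder Theorem, the remainder equals p(4):
  1*(4)^4 = 256
  8*(4)^3 = 512
  -6*(4)^2 = -96
  7*(4)^1 = 28
  constant: 7
Sum: 256 + 512 - 96 + 28 + 7 = 707


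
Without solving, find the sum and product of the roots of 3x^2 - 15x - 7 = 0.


For ax^2+bx+c=0: sum = -b/a, product = c/a.
a=3, b=-15, c=-7
Sum = -(-15)/3 = 5
Product = (-7)/3 = -7/3


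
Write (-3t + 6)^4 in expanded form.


Expand (-3t + 6)^4 by repeated multiplication:
  (-3t + 6)^2 = 9t^2 - 36t + 36
  (-3t + 6)^3 = -27t^3 + 162t^2 - 324t + 216
= 81t^4 - 648t^3 + 1944t^2 - 2592t + 1296


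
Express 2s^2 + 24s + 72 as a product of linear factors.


Roots satisfy r1 + r2 = -b/a = -12 and r1*r2 = c/a = 36.
So r1 = -6, r2 = -6.
2s^2 + 24s + 72 = 2(s - r1)(s - r2) = 2(s + 6)(s + 6)


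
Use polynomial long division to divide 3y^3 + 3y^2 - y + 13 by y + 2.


(3y^3 + 3y^2 - y + 13) / (y + 2)
Step 1: 3y^2 * (y + 2) = 3y^3 + 6y^2; subtract.
Step 2: -3y * (y + 2) = -3y^2 - 6y; subtract.
Step 3: 5 * (y + 2) = 5y + 10; subtract.
Quotient: 3y^2 - 3y + 5, Remainder: 3


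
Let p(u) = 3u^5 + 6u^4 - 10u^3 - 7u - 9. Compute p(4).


Using direct substitution:
  3 * (4)^5 = 3072
  6 * (4)^4 = 1536
  -10 * (4)^3 = -640
  0 * (4)^2 = 0
  -7 * (4)^1 = -28
  constant: -9
Sum = 3072 + 1536 - 640 + 0 - 28 - 9 = 3931


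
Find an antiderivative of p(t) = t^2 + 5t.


Reverse power rule on each term:
  ∫ t^2 dt = (1/3)t^3
  ∫ 5t dt = (5/2)t^2
F(t) = (1/3)t^3 + (5/2)t^2 + C


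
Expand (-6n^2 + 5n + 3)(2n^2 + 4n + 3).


Distribute each term of the first polynomial:
  (-6n^2)(2n^2 + 4n + 3) = -12n^4 - 24n^3 - 18n^2
  (5n)(2n^2 + 4n + 3) = 10n^3 + 20n^2 + 15n
  (3)(2n^2 + 4n + 3) = 6n^2 + 12n + 9
Sum: -12n^4 - 14n^3 + 8n^2 + 27n + 9


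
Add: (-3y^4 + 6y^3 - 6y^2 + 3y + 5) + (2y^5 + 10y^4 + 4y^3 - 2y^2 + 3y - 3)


Align terms by degree and add:
  -3y^4 + 6y^3 - 6y^2 + 3y + 5
+ 2y^5 + 10y^4 + 4y^3 - 2y^2 + 3y - 3
= 2y^5 + 7y^4 + 10y^3 - 8y^2 + 6y + 2


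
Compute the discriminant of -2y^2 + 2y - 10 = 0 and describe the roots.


D = b^2 - 4ac = (2)^2 - 4(-2)(-10) = 4 - 80 = -76
Since D < 0: two complex conjugate roots (no real roots)


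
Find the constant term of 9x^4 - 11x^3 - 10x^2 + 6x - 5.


Read off the constant term: -5


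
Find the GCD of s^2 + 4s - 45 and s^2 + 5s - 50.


Factor each:
  s^2 + 4s - 45 = (s - 5)(s + 9)
  s^2 + 5s - 50 = (s - 5)(s + 10)
Common monic factor: s - 5


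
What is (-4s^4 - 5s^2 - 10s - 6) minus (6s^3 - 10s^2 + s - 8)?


Distribute the minus sign:
  (-4s^4 - 5s^2 - 10s - 6)
- (6s^3 - 10s^2 + s - 8)
Negate second polynomial: -6s^3 + 10s^2 - s + 8
Add: -4s^4 - 6s^3 + 5s^2 - 11s + 2


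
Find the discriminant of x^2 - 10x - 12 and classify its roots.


D = b^2 - 4ac = (-10)^2 - 4(1)(-12) = 100 + 48 = 148
Since D > 0: two distinct irrational roots


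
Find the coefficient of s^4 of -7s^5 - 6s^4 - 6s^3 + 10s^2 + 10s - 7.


Read off the coefficient of s^4: -6


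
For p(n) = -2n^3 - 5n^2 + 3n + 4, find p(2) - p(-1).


p(2) = -26
p(-1) = -2
p(2) - p(-1) = -26 + 2 = -24


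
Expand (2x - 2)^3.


Expand (2x - 2)^3 by repeated multiplication:
  (2x - 2)^2 = 4x^2 - 8x + 4
= 8x^3 - 24x^2 + 24x - 8


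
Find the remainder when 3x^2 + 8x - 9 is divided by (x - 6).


By the Remainder Theorem, the remainder equals p(6):
  3*(6)^2 = 108
  8*(6)^1 = 48
  constant: -9
Sum: 108 + 48 - 9 = 147


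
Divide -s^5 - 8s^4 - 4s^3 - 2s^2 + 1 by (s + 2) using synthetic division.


Synthetic division with c = -2. Coefficients: -1, -8, -4, -2, 0, 1
Bring down -1.
  -1 * -2 = 2; 2 - 8 = -6
  -6 * -2 = 12; 12 - 4 = 8
  8 * -2 = -16; -16 - 2 = -18
  -18 * -2 = 36; 36 + 0 = 36
  36 * -2 = -72; -72 + 1 = -71
Quotient: -s^4 - 6s^3 + 8s^2 - 18s + 36, Remainder: -71


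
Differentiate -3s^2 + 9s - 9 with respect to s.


Apply the power rule term by term:
  d/ds(-3s^2) = -6s
  d/ds(9s) = 9
  d/ds(-9) = 0
p'(s) = -6s + 9


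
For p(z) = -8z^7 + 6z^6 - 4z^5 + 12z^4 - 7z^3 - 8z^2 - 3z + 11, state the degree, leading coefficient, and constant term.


Highest power of z is 7, with coefficient -8. Constant term is 11.
Degree = 7, leading coefficient = -8, constant term = 11


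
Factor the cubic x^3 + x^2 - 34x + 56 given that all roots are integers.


Try integer roots (divisors of 56). x=4: p(4)=0.
Divide out (x - 4): quotient is x^2 + 5x - 14.
Factor the quadratic: (x + 7)(x - 2)
Result: (x - 4)(x + 7)(x - 2)


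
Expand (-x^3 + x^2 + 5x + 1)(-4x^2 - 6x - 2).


Distribute each term of the first polynomial:
  (-x^3)(-4x^2 - 6x - 2) = 4x^5 + 6x^4 + 2x^3
  (x^2)(-4x^2 - 6x - 2) = -4x^4 - 6x^3 - 2x^2
  (5x)(-4x^2 - 6x - 2) = -20x^3 - 30x^2 - 10x
  (1)(-4x^2 - 6x - 2) = -4x^2 - 6x - 2
Sum: 4x^5 + 2x^4 - 24x^3 - 36x^2 - 16x - 2


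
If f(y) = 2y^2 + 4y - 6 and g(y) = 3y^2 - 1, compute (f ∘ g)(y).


Substitute g(y) into f:
f(g(y)) = 2*(3y^2 - 1)^2 + 4*(3y^2 - 1) + (-6)
(3y^2 - 1)^2 = 9y^4 - 6y^2 + 1
Expand and combine: 18y^4 - 8


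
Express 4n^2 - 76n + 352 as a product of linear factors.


Roots satisfy r1 + r2 = -b/a = 19 and r1*r2 = c/a = 88.
So r1 = 8, r2 = 11.
4n^2 - 76n + 352 = 4(n - r1)(n - r2) = 4(n - 8)(n - 11)


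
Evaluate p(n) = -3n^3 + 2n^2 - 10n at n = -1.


Using direct substitution:
  -3 * (-1)^3 = 3
  2 * (-1)^2 = 2
  -10 * (-1)^1 = 10
  constant: 0
Sum = 3 + 2 + 10 + 0 = 15


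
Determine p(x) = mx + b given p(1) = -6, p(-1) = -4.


p(x) = mx + b. Using p(1)=-6, p(-1)=-4:
m = (-6 + 4)/(1 + 1) = -2/2 = -1
b = -6 - m*(1) = -6 + 1 = -5
p(x) = -x - 5


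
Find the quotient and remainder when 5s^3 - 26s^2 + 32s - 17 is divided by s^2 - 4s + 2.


(5s^3 - 26s^2 + 32s - 17) / (s^2 - 4s + 2)
Step 1: 5s * (s^2 - 4s + 2) = 5s^3 - 20s^2 + 10s; subtract.
Step 2: -6 * (s^2 - 4s + 2) = -6s^2 + 24s - 12; subtract.
Quotient: 5s - 6, Remainder: -2s - 5


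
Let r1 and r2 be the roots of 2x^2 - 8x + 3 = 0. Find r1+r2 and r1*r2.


For ax^2+bx+c=0: sum = -b/a, product = c/a.
a=2, b=-8, c=3
Sum = -(-8)/2 = 4
Product = (3)/2 = 3/2


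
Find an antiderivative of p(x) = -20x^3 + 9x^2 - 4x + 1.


Reverse power rule on each term:
  ∫ -20x^3 dx = -5x^4
  ∫ 9x^2 dx = 3x^3
  ∫ -4x dx = -2x^2
  ∫ 1 dx = x
F(x) = -5x^4 + 3x^3 - 2x^2 + x + C


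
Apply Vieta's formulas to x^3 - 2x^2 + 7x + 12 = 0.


Monic cubic x^3+bx^2+cx+d=0: sum=-b, pairwise sum=c, product=-d.
b=-2, c=7, d=12
r1+r2+r3 = 2
r1r2+r1r3+r2r3 = 7
r1r2r3 = -12


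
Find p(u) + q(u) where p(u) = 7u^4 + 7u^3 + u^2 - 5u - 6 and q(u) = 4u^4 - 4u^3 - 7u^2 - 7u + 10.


Align terms by degree and add:
  7u^4 + 7u^3 + u^2 - 5u - 6
+ 4u^4 - 4u^3 - 7u^2 - 7u + 10
= 11u^4 + 3u^3 - 6u^2 - 12u + 4


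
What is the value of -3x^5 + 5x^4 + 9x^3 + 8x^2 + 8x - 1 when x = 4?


Using direct substitution:
  -3 * (4)^5 = -3072
  5 * (4)^4 = 1280
  9 * (4)^3 = 576
  8 * (4)^2 = 128
  8 * (4)^1 = 32
  constant: -1
Sum = -3072 + 1280 + 576 + 128 + 32 - 1 = -1057


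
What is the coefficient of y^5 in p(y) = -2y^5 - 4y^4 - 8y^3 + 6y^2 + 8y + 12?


Read off the coefficient of y^5: -2


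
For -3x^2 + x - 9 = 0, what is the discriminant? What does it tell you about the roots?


D = b^2 - 4ac = (1)^2 - 4(-3)(-9) = 1 - 108 = -107
Since D < 0: two complex conjugate roots (no real roots)


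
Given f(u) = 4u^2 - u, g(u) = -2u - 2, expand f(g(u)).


Substitute g(u) into f:
f(g(u)) = 4*(-2u - 2)^2 + (-1)*(-2u - 2)
(-2u - 2)^2 = 4u^2 + 8u + 4
Expand and combine: 16u^2 + 34u + 18


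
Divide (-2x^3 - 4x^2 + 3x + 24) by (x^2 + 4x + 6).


(-2x^3 - 4x^2 + 3x + 24) / (x^2 + 4x + 6)
Step 1: -2x * (x^2 + 4x + 6) = -2x^3 - 8x^2 - 12x; subtract.
Step 2: 4 * (x^2 + 4x + 6) = 4x^2 + 16x + 24; subtract.
Quotient: -2x + 4, Remainder: -x


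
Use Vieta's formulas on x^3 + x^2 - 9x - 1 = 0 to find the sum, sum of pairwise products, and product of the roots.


Monic cubic x^3+bx^2+cx+d=0: sum=-b, pairwise sum=c, product=-d.
b=1, c=-9, d=-1
r1+r2+r3 = -1
r1r2+r1r3+r2r3 = -9
r1r2r3 = 1


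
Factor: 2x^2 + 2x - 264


Roots satisfy r1 + r2 = -b/a = -1 and r1*r2 = c/a = -132.
So r1 = 11, r2 = -12.
2x^2 + 2x - 264 = 2(x - r1)(x - r2) = 2(x - 11)(x + 12)


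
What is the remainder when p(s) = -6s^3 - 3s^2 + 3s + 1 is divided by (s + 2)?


By the Remainder Theorem, the remainder equals p(-2):
  -6*(-2)^3 = 48
  -3*(-2)^2 = -12
  3*(-2)^1 = -6
  constant: 1
Sum: 48 - 12 - 6 + 1 = 31


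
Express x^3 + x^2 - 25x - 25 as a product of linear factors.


Try integer roots (divisors of -25). x=-1: p(-1)=0.
Divide out (x + 1): quotient is x^2 - 25.
Factor the quadratic: (x + 5)(x - 5)
Result: (x + 1)(x + 5)(x - 5)


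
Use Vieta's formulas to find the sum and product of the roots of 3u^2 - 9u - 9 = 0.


For au^2+bu+c=0: sum = -b/a, product = c/a.
a=3, b=-9, c=-9
Sum = -(-9)/3 = 3
Product = (-9)/3 = -3


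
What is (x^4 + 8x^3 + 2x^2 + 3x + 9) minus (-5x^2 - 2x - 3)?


Distribute the minus sign:
  (x^4 + 8x^3 + 2x^2 + 3x + 9)
- (-5x^2 - 2x - 3)
Negate second polynomial: 5x^2 + 2x + 3
Add: x^4 + 8x^3 + 7x^2 + 5x + 12


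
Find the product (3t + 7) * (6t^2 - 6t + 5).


Distribute each term of the first polynomial:
  (3t)(6t^2 - 6t + 5) = 18t^3 - 18t^2 + 15t
  (7)(6t^2 - 6t + 5) = 42t^2 - 42t + 35
Sum: 18t^3 + 24t^2 - 27t + 35


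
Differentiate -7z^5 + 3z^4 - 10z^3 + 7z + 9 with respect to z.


Apply the power rule term by term:
  d/dz(-7z^5) = -35z^4
  d/dz(3z^4) = 12z^3
  d/dz(-10z^3) = -30z^2
  d/dz(7z) = 7
  d/dz(9) = 0
p'(z) = -35z^4 + 12z^3 - 30z^2 + 7


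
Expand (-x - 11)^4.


Expand (-x - 11)^4 by repeated multiplication:
  (-x - 11)^2 = x^2 + 22x + 121
  (-x - 11)^3 = -x^3 - 33x^2 - 363x - 1331
= x^4 + 44x^3 + 726x^2 + 5324x + 14641


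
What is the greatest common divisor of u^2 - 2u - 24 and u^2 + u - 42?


Factor each:
  u^2 - 2u - 24 = (u - 6)(u + 4)
  u^2 + u - 42 = (u - 6)(u + 7)
Common monic factor: u - 6
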